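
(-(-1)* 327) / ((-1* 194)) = -327 / 194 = -1.69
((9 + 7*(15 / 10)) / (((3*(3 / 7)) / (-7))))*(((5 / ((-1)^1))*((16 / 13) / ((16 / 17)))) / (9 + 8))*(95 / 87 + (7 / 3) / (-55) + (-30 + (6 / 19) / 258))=-1848485653 / 1563738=-1182.09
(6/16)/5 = 3/40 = 0.08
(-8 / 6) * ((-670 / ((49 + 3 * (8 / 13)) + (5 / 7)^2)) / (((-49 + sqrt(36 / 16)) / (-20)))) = 6828640 / 932349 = 7.32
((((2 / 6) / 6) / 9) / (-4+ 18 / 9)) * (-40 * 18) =20 / 9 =2.22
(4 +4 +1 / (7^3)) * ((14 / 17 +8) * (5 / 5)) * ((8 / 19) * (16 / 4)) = 13176000 / 110789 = 118.93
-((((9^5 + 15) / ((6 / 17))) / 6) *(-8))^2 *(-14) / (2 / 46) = 144283579191808 / 9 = 16031508799089.78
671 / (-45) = -671 / 45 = -14.91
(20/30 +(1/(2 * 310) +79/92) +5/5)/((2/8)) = 108104/10695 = 10.11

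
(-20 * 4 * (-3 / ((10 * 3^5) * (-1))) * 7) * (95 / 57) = -280 / 243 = -1.15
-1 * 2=-2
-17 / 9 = -1.89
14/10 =7/5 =1.40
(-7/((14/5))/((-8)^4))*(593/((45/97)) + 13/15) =-7195/9216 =-0.78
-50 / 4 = -25 / 2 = -12.50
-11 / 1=-11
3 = 3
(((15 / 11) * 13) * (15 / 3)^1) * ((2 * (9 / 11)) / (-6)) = -2925 / 121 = -24.17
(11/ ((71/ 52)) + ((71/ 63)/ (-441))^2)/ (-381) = -441524348819/ 20880534052539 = -0.02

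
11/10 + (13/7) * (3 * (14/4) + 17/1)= 1826/35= 52.17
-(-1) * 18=18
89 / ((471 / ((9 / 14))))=267 / 2198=0.12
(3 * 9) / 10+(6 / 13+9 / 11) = 5691 / 1430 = 3.98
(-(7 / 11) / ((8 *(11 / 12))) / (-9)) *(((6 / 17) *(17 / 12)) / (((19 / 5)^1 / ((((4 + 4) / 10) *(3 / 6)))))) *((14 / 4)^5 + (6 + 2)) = 119441 / 441408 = 0.27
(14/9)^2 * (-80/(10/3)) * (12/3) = -6272/27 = -232.30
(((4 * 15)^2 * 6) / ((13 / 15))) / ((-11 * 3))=-108000 / 143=-755.24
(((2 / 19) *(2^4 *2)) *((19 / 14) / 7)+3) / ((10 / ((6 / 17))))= 537 / 4165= 0.13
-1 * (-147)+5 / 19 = 2798 / 19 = 147.26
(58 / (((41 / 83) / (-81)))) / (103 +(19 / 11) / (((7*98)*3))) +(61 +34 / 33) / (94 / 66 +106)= -91.76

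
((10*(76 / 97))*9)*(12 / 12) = 70.52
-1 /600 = -0.00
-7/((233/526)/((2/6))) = -3682/699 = -5.27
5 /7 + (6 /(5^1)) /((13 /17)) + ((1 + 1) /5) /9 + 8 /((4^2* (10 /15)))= 50417 /16380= 3.08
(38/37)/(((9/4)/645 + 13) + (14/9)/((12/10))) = 882360/12285517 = 0.07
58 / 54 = 29 / 27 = 1.07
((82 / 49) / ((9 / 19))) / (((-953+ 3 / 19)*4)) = -14801 / 15967728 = -0.00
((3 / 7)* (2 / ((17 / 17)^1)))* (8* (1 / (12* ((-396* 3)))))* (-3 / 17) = 1 / 11781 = 0.00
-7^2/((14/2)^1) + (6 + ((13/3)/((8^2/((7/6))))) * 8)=-53/144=-0.37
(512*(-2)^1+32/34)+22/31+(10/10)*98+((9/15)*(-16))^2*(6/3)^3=-2464636/13175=-187.07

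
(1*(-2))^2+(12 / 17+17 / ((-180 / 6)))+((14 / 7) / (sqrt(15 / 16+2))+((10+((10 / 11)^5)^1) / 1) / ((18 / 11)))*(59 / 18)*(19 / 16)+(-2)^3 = 1121*sqrt(47) / 1692+23013073649 / 1075235040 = 25.94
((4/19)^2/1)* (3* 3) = 144/361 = 0.40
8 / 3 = 2.67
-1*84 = -84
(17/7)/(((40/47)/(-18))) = -7191/140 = -51.36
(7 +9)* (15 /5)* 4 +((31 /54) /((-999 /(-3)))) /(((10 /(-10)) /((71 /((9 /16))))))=15518840 /80919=191.78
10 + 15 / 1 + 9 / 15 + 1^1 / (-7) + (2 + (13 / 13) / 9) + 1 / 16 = 139259 / 5040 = 27.63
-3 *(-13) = 39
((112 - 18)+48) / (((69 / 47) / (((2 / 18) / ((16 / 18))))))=3337 / 276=12.09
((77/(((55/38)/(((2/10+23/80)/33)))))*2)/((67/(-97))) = -167713/73700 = -2.28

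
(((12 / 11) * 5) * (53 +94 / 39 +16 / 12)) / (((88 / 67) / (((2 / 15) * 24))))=1186168 / 1573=754.08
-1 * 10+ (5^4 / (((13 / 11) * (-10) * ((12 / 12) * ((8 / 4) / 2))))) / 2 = -1895 / 52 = -36.44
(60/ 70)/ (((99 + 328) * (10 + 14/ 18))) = 54/ 289933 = 0.00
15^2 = 225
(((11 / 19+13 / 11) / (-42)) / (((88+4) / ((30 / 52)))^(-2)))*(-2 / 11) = 193.83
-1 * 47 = -47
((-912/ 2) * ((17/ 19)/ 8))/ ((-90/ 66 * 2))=187/ 10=18.70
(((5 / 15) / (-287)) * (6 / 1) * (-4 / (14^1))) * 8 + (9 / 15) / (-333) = 15751 / 1114995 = 0.01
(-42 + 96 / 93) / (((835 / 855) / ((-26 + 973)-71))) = -190240920 / 5177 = -36747.33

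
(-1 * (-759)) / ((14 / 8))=3036 / 7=433.71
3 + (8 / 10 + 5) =44 / 5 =8.80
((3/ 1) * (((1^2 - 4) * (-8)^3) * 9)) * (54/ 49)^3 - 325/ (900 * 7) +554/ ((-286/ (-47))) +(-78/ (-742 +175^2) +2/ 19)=910427649002040427/ 16375149714924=55598.13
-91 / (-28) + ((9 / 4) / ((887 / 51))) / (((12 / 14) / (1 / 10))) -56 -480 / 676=-640924861 / 11992240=-53.44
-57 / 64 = -0.89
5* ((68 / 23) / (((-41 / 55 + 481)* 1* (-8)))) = -4675 / 1215044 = -0.00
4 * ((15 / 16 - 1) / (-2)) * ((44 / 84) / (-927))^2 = 121 / 3031712712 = 0.00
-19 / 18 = -1.06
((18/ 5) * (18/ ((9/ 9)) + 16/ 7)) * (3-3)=0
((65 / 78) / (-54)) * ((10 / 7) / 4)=-25 / 4536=-0.01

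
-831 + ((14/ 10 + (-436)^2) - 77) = 945947/ 5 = 189189.40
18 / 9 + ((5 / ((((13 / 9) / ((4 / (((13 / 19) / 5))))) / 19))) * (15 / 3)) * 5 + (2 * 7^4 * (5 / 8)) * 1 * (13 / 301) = 1400895991 / 29068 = 48193.75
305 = 305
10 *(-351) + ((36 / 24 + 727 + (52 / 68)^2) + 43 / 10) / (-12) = -20641047 / 5780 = -3571.12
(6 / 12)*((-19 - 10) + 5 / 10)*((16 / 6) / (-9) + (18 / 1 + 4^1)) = -5567 / 18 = -309.28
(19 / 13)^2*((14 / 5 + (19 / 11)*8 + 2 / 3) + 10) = 1625222 / 27885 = 58.28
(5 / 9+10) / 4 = 95 / 36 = 2.64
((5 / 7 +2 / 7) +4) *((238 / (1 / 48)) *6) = 342720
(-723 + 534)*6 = -1134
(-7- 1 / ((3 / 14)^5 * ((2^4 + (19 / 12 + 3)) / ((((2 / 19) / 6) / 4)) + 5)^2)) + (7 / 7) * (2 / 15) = -46035686023 / 6704128215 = -6.87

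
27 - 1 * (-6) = 33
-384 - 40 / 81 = -31144 / 81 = -384.49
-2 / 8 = -1 / 4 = -0.25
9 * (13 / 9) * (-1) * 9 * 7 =-819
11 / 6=1.83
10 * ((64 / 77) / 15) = 128 / 231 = 0.55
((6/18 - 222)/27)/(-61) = 665/4941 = 0.13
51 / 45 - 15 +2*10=92 / 15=6.13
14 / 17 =0.82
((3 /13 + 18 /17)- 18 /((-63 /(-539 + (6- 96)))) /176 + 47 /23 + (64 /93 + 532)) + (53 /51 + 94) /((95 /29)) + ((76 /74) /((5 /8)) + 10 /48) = 96531637703513 /170591681260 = 565.86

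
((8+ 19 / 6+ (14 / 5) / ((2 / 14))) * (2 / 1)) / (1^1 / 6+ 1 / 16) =14768 / 55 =268.51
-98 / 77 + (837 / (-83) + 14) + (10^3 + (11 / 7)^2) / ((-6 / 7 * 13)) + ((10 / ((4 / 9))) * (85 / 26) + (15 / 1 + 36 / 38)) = 41348513 / 18942924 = 2.18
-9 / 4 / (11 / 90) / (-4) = 405 / 88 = 4.60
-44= -44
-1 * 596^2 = -355216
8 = 8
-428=-428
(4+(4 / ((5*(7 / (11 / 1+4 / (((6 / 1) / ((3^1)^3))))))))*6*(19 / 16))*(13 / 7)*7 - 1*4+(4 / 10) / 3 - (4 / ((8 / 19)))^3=-502.26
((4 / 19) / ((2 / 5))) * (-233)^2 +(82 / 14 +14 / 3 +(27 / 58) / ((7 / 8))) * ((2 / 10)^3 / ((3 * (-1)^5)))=123982375823 / 4339125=28573.13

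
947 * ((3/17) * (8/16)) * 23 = 65343/34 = 1921.85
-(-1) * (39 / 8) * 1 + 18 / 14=345 / 56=6.16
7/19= 0.37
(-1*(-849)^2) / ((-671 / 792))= 51897672 / 61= 850781.51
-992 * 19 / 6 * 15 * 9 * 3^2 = -3816720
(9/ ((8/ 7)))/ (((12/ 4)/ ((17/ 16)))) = 357/ 128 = 2.79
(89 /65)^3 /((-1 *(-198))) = 704969 /54375750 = 0.01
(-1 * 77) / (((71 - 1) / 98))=-539 / 5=-107.80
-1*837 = -837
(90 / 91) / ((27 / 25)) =250 / 273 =0.92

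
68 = 68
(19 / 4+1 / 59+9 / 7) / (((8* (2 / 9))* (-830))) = -89991 / 21938560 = -0.00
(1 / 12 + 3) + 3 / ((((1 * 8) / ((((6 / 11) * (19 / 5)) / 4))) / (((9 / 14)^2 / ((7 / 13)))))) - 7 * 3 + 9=-31756691 / 3622080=-8.77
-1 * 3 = -3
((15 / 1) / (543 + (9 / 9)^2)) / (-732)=-5 / 132736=-0.00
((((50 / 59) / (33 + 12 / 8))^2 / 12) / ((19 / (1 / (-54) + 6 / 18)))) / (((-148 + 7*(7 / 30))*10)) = -21250 / 37332150414903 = -0.00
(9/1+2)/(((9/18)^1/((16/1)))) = 352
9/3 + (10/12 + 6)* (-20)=-401/3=-133.67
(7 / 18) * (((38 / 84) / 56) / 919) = 19 / 5558112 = 0.00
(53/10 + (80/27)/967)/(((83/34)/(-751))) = -17676894559/10835235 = -1631.43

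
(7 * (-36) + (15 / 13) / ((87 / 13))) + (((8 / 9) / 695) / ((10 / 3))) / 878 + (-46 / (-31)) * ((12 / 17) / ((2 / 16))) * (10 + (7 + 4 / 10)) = -7415732903089 / 69943795725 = -106.02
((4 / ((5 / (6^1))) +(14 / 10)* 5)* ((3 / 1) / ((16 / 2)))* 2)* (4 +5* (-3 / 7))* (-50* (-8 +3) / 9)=19175 / 42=456.55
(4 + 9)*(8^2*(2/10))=832/5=166.40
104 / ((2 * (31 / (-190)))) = -9880 / 31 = -318.71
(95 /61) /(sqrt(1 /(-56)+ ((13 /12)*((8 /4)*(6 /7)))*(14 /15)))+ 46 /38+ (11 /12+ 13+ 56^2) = 3152.32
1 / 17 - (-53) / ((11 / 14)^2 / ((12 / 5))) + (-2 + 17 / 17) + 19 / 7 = 14961719 / 71995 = 207.82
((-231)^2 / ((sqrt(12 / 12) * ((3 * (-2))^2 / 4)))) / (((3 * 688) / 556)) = 824131 / 516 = 1597.15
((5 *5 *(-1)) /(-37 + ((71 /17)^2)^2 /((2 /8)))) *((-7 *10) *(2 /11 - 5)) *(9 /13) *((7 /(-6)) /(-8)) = -27113004625 /37582858456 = -0.72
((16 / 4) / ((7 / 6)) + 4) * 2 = 104 / 7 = 14.86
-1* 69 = -69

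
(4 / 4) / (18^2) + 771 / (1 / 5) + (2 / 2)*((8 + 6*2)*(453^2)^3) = 172830030958890435.00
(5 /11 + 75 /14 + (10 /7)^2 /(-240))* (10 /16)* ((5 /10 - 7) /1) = -2439775 /103488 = -23.58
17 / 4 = 4.25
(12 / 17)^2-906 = -261690 / 289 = -905.50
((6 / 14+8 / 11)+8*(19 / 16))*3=4923 / 154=31.97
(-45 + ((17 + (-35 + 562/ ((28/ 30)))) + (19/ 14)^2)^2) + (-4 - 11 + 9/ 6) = 13188964273/ 38416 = 343319.56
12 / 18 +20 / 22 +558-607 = -1565 / 33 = -47.42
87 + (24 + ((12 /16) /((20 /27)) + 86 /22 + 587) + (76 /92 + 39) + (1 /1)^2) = 15053453 /20240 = 743.75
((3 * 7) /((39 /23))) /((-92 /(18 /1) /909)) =-57267 /26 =-2202.58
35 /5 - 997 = -990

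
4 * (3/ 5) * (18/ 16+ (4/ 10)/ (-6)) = 127/ 50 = 2.54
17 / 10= 1.70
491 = 491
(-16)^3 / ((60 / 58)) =-59392 / 15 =-3959.47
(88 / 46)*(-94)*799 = -3304664 / 23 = -143681.04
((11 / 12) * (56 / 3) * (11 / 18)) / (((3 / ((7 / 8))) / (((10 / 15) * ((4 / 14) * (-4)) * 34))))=-57596 / 729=-79.01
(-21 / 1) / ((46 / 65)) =-1365 / 46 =-29.67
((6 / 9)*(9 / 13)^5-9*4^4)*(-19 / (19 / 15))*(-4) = -51325182360 / 371293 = -138233.64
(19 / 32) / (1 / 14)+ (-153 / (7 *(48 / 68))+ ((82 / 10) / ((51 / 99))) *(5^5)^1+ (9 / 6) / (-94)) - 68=49651.98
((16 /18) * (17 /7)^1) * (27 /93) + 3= 787 /217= 3.63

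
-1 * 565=-565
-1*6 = -6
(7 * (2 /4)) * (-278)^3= -75197332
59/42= 1.40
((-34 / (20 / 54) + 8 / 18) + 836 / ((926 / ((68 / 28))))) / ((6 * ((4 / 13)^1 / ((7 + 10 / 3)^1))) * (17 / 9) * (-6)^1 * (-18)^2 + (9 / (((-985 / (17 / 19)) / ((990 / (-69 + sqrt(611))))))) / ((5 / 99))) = 956514627789364787 * sqrt(611) / 118598014717383986178786 + 48553627565716025337091 / 355794044152151958536358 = 0.14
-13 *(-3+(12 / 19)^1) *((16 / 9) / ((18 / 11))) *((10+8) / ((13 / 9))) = 7920 / 19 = 416.84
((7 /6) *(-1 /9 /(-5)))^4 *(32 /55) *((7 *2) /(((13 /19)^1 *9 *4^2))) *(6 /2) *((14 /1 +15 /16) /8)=76320587 /364781102400000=0.00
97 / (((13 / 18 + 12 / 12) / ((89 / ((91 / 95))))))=14762430 / 2821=5233.05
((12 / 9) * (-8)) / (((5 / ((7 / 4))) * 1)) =-3.73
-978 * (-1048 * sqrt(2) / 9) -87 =-87 +341648 * sqrt(2) / 3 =160967.41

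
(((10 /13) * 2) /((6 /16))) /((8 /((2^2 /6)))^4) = 5 /25272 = 0.00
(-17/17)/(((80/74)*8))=-0.12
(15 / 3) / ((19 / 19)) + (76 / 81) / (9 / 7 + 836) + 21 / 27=2743480 / 474741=5.78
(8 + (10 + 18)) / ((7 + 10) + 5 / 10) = 72 / 35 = 2.06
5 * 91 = 455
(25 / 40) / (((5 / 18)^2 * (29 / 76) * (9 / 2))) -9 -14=-2651 / 145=-18.28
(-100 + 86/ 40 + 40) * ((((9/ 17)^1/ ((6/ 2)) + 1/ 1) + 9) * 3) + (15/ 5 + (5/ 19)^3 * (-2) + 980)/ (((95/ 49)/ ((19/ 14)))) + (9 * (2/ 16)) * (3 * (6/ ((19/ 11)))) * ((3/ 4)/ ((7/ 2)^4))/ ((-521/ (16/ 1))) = -1078.05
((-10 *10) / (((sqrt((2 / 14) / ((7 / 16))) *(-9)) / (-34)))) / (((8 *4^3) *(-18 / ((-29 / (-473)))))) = 86275 / 19616256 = 0.00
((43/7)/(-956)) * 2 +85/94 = 70092/78631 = 0.89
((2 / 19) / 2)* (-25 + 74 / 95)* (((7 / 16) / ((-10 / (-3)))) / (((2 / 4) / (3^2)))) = -434889 / 144400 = -3.01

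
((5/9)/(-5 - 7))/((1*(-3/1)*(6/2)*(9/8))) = 10/2187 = 0.00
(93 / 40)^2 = 8649 / 1600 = 5.41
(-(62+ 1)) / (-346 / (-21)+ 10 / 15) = -147 / 40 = -3.68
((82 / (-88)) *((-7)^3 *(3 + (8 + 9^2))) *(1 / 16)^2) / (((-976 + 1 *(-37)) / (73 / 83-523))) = 1752123233 / 29595808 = 59.20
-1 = -1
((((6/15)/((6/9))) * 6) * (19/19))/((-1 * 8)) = -9/20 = -0.45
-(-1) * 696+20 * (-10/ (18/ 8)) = 5464/ 9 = 607.11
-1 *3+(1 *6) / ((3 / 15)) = 27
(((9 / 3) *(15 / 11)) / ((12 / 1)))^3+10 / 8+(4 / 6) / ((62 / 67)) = 15923843 / 7922112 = 2.01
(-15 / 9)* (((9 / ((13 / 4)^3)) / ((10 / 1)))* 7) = -672 / 2197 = -0.31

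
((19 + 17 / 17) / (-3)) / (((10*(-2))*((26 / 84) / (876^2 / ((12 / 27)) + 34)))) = 24172820 / 13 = 1859447.69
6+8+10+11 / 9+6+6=335 / 9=37.22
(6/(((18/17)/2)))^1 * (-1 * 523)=-17782/3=-5927.33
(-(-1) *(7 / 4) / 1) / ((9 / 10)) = 35 / 18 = 1.94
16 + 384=400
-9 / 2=-4.50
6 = 6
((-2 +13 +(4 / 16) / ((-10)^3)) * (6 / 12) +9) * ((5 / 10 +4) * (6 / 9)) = 347997 / 8000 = 43.50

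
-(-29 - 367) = 396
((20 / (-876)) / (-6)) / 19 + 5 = 124835 / 24966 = 5.00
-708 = -708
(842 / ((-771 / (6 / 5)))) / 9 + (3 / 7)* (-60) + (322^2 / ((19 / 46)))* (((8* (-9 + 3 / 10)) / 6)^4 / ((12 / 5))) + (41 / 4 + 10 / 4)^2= 1165182598671942497 / 615258000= 1893811374.53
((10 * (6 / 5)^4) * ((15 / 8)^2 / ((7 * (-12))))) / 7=-243 / 1960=-0.12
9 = 9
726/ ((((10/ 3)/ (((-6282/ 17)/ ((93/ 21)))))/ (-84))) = 4022565624/ 2635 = 1526590.37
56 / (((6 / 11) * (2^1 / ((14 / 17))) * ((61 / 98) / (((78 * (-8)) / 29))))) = -43947904 / 30073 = -1461.37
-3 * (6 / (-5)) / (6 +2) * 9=81 / 20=4.05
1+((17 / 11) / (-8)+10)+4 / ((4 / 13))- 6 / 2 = 1831 / 88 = 20.81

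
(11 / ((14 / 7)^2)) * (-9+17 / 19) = -847 / 38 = -22.29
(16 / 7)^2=256 / 49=5.22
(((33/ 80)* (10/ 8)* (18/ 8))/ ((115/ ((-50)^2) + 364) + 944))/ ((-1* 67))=-37125/ 2804450624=-0.00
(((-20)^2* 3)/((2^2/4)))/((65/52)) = 960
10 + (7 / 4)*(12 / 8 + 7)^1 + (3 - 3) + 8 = 263 / 8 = 32.88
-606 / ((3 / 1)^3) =-202 / 9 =-22.44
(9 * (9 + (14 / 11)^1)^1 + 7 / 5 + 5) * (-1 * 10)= -988.55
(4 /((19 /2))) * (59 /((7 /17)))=8024 /133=60.33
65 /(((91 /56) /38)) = 1520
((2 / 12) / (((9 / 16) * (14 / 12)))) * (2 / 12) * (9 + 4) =104 / 189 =0.55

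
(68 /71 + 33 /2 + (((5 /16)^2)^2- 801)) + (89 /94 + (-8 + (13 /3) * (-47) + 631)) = -238323074837 /656080896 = -363.25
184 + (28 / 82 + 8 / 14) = 53070 / 287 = 184.91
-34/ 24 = -17/ 12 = -1.42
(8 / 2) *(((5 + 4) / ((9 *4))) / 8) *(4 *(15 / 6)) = 5 / 4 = 1.25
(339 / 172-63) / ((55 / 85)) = -178449 / 1892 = -94.32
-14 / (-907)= 14 / 907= 0.02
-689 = -689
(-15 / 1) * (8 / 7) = -120 / 7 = -17.14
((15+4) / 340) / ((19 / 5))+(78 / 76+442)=572409 / 1292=443.04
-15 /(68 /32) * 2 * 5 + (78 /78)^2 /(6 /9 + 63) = -229149 /3247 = -70.57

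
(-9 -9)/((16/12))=-27/2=-13.50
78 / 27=26 / 9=2.89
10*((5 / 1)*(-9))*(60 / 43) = -27000 / 43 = -627.91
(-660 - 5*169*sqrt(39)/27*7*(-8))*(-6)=3960 - 94640*sqrt(39)/9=-61709.62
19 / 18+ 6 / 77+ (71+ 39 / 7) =107699 / 1386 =77.70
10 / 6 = 5 / 3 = 1.67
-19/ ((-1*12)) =19/ 12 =1.58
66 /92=33 /46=0.72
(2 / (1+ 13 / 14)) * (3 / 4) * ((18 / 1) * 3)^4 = 6613488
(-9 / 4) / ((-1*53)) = 9 / 212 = 0.04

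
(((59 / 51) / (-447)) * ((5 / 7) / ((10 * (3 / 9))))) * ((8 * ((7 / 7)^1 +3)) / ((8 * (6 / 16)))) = -0.01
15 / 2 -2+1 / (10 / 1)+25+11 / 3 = 514 / 15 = 34.27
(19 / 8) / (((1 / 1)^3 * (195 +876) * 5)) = 19 / 42840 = 0.00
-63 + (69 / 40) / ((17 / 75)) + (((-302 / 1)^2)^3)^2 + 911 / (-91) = 7123011018944864965164362338215497 / 12376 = 575550340897290317159369900000.00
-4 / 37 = -0.11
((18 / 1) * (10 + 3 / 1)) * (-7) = -1638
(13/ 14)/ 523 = 13/ 7322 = 0.00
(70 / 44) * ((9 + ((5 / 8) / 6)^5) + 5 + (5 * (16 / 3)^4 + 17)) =36354187701055 / 5605687296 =6485.23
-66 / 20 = -33 / 10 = -3.30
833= 833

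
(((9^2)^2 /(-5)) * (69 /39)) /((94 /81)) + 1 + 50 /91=-85495731 /42770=-1998.96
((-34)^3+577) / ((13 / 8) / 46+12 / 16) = -14251536 / 289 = -49313.27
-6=-6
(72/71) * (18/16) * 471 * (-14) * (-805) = 429961770/71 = 6055799.58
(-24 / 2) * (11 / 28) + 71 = 464 / 7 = 66.29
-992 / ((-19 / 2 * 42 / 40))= 99.45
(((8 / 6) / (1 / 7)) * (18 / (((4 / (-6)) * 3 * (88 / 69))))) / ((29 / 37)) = -53613 / 638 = -84.03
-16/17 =-0.94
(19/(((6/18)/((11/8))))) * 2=627/4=156.75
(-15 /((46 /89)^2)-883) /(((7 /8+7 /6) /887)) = -10576107246 /25921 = -408013.09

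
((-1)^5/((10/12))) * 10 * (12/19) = -144/19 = -7.58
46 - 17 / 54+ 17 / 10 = 6397 / 135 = 47.39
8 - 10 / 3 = 14 / 3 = 4.67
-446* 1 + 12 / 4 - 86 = -529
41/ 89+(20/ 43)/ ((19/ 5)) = 42397/ 72713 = 0.58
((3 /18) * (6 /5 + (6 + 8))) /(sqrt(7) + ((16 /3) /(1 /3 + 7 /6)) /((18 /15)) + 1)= 963 /835 - 243 * sqrt(7) /835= 0.38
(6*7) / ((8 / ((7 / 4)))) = 9.19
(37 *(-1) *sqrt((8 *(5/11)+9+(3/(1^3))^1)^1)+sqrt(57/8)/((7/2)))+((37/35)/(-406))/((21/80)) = -74 *sqrt(473)/11-296/29841+sqrt(114)/14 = -145.56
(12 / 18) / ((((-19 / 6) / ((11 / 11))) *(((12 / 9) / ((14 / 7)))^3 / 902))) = -12177 / 19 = -640.89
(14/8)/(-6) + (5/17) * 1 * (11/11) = 1/408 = 0.00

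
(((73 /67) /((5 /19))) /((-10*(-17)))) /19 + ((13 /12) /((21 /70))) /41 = 938906 /10507275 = 0.09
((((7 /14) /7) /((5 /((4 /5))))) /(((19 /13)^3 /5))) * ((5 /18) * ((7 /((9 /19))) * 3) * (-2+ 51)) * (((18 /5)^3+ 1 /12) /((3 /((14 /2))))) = 52832109239 /43861500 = 1204.52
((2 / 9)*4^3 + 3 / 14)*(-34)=-30923 / 63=-490.84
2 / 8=1 / 4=0.25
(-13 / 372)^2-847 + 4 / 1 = -116657543 / 138384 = -843.00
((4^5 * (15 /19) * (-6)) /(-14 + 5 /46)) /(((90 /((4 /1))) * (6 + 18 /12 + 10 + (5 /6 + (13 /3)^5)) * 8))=158976 /126721013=0.00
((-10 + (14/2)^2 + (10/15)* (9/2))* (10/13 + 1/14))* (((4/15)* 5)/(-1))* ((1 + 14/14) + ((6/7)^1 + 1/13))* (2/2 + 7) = -1307232/1183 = -1105.01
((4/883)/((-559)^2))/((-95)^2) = 4/2490184525075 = 0.00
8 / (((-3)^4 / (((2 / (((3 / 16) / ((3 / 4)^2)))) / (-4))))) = -4 / 27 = -0.15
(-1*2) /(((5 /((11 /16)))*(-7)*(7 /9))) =99 /1960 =0.05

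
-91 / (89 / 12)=-1092 / 89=-12.27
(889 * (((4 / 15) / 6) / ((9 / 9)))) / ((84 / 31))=14.58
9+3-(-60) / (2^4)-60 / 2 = -57 / 4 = -14.25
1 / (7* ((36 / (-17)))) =-17 / 252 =-0.07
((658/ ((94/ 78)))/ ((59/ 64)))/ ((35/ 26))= 129792/ 295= 439.97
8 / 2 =4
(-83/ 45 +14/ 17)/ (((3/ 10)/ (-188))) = 293656/ 459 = 639.77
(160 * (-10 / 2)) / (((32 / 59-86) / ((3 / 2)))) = 35400 / 2521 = 14.04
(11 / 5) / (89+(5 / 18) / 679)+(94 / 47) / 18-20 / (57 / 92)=-29895931733 / 930037365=-32.14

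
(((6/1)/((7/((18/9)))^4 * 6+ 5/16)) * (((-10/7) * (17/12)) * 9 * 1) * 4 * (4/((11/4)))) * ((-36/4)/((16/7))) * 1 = 440640/158521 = 2.78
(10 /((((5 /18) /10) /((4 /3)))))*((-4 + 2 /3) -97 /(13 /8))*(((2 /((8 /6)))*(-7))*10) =41294400 /13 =3176492.31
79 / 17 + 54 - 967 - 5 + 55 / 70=-217191 / 238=-912.57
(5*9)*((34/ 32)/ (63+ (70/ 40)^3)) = 612/ 875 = 0.70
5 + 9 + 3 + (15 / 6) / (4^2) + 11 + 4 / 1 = 1029 / 32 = 32.16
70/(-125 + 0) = -0.56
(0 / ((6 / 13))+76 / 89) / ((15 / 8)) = 608 / 1335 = 0.46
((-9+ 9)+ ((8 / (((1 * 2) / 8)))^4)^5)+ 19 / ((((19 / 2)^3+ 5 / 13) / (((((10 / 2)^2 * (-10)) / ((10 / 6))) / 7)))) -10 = 791583149661917621535214819887296934 / 624449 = 1267650600228229401496703000000.00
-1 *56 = -56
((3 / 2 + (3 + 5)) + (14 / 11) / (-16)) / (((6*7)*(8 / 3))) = 829 / 9856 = 0.08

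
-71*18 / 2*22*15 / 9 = -23430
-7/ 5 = -1.40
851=851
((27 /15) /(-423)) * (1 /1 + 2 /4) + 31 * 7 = 101987 /470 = 216.99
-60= -60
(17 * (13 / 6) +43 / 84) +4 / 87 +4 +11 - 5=115445 / 2436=47.39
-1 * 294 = -294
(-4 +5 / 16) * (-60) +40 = 1045 / 4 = 261.25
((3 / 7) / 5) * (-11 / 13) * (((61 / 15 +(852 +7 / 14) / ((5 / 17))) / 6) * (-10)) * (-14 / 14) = -957847 / 2730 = -350.86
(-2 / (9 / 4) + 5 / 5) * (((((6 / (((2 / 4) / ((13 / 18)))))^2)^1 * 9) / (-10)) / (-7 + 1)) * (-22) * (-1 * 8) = 29744 / 135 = 220.33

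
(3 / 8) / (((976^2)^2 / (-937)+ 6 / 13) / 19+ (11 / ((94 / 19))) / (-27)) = -0.00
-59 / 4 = -14.75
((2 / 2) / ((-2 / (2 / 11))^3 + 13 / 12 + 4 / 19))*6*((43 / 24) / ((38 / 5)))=-645 / 606346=-0.00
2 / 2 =1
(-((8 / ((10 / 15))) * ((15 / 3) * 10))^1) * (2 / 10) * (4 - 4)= 0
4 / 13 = 0.31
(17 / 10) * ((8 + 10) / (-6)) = -51 / 10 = -5.10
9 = 9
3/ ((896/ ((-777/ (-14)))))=333/ 1792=0.19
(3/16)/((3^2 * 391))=1/18768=0.00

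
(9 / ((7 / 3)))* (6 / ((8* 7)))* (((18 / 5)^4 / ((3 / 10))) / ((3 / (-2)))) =-944784 / 6125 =-154.25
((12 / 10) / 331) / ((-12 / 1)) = -1 / 3310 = -0.00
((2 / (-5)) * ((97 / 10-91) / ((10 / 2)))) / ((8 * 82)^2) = 813 / 53792000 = 0.00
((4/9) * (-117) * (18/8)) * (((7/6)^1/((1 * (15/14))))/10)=-637/50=-12.74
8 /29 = 0.28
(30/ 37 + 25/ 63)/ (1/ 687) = 644635/ 777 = 829.65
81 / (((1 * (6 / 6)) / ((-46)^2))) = 171396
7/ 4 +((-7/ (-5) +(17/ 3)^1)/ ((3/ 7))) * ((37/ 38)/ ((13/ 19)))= 59003/ 2340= 25.21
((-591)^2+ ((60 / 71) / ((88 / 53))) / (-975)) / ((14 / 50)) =25330357055 / 20306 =1247432.14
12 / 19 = 0.63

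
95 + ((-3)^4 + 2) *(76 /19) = 427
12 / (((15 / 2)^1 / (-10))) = -16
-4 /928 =-1 /232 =-0.00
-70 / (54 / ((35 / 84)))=-175 / 324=-0.54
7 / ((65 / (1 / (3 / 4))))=28 / 195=0.14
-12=-12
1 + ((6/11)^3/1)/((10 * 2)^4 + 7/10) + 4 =10648048745/2129609317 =5.00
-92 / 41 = -2.24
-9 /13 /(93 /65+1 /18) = -0.47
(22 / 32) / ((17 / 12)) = 33 / 68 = 0.49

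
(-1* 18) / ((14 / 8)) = -72 / 7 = -10.29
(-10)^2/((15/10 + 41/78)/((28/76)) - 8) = -27300/683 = -39.97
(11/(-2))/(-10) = 11/20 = 0.55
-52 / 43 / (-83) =52 / 3569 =0.01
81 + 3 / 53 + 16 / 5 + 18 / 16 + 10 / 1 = 202209 / 2120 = 95.38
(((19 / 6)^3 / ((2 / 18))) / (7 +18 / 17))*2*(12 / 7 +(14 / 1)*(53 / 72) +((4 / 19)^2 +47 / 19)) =427179451 / 414288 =1031.12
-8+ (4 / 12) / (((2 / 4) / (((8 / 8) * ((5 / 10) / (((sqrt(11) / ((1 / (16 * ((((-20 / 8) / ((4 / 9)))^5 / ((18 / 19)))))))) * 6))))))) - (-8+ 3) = -3 - 2048 * sqrt(11) / 38566378125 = -3.00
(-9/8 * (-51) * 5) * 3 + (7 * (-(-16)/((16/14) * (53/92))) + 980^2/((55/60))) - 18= 4891238611/4664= 1048721.83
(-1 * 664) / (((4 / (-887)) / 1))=147242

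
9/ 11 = 0.82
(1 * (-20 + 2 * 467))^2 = 835396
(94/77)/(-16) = -0.08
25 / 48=0.52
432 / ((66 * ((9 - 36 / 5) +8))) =360 / 539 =0.67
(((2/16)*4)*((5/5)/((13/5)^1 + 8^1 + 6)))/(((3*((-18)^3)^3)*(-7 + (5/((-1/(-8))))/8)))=5/197565853206528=0.00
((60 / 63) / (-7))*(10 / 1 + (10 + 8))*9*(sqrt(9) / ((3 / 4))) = -960 / 7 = -137.14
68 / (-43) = -68 / 43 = -1.58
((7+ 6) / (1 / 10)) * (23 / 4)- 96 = 1303 / 2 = 651.50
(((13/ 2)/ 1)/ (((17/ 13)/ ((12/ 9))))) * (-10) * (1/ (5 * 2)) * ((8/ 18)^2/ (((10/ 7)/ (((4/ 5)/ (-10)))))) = 0.07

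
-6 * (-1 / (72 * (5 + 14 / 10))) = 5 / 384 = 0.01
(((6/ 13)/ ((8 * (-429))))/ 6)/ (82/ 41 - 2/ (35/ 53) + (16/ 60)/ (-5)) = 175/ 8447296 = 0.00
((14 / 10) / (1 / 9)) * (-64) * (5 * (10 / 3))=-13440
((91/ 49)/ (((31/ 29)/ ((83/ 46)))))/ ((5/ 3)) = 93873/ 49910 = 1.88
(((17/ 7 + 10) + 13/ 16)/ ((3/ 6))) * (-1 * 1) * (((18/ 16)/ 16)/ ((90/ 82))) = -60803/ 35840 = -1.70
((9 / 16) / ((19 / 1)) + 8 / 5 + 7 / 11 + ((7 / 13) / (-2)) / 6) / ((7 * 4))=1448333 / 18258240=0.08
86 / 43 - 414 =-412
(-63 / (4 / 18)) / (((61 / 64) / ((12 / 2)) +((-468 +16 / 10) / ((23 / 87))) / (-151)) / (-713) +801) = -192553122240 / 544027699337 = -0.35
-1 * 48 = -48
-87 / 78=-29 / 26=-1.12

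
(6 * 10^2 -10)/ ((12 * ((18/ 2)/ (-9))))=-295/ 6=-49.17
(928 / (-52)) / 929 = -232 / 12077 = -0.02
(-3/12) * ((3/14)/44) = -3/2464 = -0.00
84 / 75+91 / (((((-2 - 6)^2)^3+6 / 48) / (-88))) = 1.09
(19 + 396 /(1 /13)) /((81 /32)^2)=5291008 /6561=806.43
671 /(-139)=-4.83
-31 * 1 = -31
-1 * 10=-10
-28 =-28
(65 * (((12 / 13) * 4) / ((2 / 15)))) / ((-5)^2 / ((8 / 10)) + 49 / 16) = 3200 / 61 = 52.46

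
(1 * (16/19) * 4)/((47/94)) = 128/19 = 6.74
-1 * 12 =-12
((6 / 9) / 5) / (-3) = -2 / 45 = -0.04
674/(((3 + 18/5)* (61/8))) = 26960/2013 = 13.39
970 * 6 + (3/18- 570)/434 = 15151861/2604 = 5818.69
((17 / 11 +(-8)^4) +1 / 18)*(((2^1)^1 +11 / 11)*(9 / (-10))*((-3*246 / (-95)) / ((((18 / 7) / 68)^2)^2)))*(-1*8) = 17076801335470912 / 50787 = 336243553182.33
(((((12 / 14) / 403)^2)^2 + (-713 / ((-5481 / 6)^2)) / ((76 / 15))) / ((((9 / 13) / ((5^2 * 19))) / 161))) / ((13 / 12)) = -10597503827549929100 / 616304472332255343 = -17.20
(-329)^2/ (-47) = -2303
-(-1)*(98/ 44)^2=2401/ 484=4.96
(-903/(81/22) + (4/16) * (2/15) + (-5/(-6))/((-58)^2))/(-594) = 222733579/539518320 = 0.41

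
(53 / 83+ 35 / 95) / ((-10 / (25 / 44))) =-1985 / 34694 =-0.06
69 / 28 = 2.46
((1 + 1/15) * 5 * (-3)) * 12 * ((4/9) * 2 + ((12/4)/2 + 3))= -3104/3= -1034.67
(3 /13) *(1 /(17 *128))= 3 /28288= 0.00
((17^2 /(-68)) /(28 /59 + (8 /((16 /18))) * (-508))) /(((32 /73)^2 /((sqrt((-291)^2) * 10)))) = 1555391217 /110477312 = 14.08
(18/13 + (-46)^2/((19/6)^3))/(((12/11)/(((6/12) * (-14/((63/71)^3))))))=-1326598911055/2123422938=-624.75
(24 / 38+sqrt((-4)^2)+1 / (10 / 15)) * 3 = 699 / 38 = 18.39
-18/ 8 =-9/ 4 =-2.25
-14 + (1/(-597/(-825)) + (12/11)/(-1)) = -30009/2189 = -13.71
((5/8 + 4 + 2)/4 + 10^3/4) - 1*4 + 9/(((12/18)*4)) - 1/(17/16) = 136049/544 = 250.09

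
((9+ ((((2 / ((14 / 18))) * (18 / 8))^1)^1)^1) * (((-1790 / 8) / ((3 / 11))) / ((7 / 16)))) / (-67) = 1358610 / 3283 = 413.83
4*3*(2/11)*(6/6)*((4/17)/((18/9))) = 48/187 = 0.26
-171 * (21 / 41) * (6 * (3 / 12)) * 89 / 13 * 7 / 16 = -6711579 / 17056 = -393.50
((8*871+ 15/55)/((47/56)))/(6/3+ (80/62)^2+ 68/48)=49500602592/30296717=1633.86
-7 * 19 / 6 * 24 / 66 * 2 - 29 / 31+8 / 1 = -9265 / 1023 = -9.06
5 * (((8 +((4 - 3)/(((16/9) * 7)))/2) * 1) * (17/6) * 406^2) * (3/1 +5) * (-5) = -4506056975/6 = -751009495.83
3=3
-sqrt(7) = -2.65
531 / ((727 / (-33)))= -17523 / 727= -24.10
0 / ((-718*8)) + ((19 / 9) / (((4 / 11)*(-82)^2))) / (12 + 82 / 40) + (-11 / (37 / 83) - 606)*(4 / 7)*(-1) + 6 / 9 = 1590182793271 / 4404293964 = 361.05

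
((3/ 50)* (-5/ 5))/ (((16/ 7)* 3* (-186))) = 7/ 148800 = 0.00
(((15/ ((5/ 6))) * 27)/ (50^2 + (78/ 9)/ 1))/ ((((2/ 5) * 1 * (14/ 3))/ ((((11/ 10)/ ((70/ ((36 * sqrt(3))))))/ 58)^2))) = 64304361/ 2170972538000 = 0.00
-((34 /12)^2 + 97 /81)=-2989 /324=-9.23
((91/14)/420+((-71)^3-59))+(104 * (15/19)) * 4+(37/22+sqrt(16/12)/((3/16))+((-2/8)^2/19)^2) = -38174652633629/106740480+32 * sqrt(3)/9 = -357633.72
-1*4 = -4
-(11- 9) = -2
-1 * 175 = -175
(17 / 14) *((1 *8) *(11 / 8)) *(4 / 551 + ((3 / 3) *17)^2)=4254063 / 1102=3860.31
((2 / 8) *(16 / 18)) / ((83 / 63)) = 14 / 83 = 0.17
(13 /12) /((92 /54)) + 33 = 6189 /184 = 33.64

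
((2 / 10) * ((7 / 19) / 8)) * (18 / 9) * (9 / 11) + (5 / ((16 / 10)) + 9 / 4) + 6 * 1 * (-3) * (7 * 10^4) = -10533554939 / 8360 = -1259994.61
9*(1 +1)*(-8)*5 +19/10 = -718.10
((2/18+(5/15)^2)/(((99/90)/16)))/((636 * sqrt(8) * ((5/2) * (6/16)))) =64 * sqrt(2)/47223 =0.00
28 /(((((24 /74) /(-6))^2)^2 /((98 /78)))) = 642837223 /156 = 4120751.43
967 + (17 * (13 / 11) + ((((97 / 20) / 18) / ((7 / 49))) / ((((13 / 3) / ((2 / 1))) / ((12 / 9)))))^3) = 2177232759479 / 2202217875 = 988.65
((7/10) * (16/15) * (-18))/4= -84/25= -3.36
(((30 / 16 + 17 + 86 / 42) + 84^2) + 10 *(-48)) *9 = 3324849 / 56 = 59372.30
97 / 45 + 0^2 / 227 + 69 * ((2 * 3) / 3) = 6307 / 45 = 140.16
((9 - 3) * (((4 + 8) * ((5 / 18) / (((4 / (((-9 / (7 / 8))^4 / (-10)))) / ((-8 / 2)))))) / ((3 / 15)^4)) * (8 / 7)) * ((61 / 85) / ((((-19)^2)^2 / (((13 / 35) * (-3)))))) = -25573161369600 / 260646300593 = -98.11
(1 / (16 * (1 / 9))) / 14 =9 / 224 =0.04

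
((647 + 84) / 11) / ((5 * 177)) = 0.08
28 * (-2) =-56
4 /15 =0.27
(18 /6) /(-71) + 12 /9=275 /213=1.29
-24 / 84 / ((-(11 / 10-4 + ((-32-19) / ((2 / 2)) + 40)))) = -0.02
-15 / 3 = -5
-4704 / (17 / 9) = -42336 / 17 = -2490.35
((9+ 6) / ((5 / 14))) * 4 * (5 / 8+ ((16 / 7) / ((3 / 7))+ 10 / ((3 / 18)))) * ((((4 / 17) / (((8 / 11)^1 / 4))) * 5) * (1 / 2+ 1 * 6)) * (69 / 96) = 182227045 / 544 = 334976.19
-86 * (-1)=86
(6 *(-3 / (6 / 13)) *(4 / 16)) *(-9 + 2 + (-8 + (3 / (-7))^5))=2460393 / 16807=146.39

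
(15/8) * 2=15/4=3.75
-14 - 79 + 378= 285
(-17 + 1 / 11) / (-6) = 31 / 11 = 2.82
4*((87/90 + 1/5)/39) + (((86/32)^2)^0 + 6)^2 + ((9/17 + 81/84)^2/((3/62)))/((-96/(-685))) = 160385716007/424150272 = 378.13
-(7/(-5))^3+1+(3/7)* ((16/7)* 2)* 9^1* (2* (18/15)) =46.06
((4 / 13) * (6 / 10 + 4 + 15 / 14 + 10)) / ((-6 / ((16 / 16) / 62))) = -1097 / 84630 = -0.01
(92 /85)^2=8464 /7225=1.17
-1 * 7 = -7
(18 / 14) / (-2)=-9 / 14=-0.64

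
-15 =-15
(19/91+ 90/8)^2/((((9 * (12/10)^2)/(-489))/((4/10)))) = -14178751415/7154784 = -1981.72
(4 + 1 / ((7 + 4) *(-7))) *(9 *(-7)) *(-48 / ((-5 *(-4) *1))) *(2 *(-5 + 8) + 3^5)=8255844 / 55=150106.25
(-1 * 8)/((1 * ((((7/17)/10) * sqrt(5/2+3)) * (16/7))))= -85 * sqrt(22)/11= -36.24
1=1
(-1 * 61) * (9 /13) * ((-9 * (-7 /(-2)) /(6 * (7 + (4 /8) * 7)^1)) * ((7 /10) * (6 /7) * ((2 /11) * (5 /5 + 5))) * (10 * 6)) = 118584 /143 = 829.26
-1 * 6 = -6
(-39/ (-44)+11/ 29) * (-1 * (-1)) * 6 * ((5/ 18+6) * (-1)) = -182495/ 3828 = -47.67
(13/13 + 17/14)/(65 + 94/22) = 341/10668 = 0.03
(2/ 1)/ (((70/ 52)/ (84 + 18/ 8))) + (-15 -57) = 393/ 7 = 56.14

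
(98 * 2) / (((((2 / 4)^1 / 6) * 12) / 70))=13720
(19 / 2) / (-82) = -19 / 164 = -0.12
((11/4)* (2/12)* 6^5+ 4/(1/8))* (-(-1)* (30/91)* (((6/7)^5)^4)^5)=70480013103187649349710946021011277679547063485822371542066603731941351622579322880/294337362375852977212362946988119729788005491100320911484984475156643922826960453460091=0.00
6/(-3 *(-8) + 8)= 3/16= 0.19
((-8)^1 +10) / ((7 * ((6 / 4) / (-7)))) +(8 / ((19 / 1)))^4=-508996 / 390963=-1.30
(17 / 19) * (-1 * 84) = -1428 / 19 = -75.16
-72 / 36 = -2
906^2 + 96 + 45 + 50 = 821027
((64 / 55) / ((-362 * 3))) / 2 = -0.00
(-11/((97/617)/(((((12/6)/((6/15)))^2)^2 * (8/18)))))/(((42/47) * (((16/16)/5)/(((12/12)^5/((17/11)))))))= -21930493750/311661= -70366.50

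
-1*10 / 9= -10 / 9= -1.11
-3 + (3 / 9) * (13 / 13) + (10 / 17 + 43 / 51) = -21 / 17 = -1.24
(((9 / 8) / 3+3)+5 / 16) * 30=885 / 8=110.62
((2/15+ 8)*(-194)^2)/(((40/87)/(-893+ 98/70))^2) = 7194666888873207/6250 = 1151146702219.71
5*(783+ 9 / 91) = 356310 / 91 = 3915.49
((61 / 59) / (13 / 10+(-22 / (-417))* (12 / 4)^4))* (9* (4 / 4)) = 12510 / 7493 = 1.67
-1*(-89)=89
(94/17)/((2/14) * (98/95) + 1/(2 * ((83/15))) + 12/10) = 1482380/385441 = 3.85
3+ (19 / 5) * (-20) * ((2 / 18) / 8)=35 / 18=1.94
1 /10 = 0.10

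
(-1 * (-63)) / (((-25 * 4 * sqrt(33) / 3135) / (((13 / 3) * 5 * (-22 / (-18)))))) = -19019 * sqrt(33) / 12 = -9104.65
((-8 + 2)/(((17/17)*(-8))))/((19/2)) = 3/38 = 0.08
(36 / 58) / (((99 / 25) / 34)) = 1700 / 319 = 5.33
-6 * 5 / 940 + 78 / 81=0.93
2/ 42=1/ 21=0.05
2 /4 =1 /2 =0.50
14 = 14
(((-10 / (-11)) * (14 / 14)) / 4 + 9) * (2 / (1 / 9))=1827 / 11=166.09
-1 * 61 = -61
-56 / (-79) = 56 / 79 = 0.71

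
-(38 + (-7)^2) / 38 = -87 / 38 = -2.29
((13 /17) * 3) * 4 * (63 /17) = 9828 /289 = 34.01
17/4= 4.25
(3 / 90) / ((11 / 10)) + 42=1387 / 33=42.03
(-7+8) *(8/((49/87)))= 696/49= 14.20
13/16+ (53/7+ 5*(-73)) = -39941/112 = -356.62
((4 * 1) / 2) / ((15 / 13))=26 / 15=1.73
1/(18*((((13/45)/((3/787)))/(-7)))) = -105/20462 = -0.01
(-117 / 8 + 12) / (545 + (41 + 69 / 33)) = -231 / 51752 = -0.00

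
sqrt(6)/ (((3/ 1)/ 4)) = 4*sqrt(6)/ 3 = 3.27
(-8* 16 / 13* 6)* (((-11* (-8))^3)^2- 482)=-27435564483072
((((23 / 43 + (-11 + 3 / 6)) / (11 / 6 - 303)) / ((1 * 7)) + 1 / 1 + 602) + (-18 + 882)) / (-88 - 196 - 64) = -66492845 / 15773303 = -4.22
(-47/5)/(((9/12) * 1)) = -188/15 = -12.53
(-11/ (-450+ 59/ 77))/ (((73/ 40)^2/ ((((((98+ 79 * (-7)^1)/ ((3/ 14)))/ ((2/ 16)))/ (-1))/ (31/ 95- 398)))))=-133893760000/ 426367870407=-0.31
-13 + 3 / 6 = -25 / 2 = -12.50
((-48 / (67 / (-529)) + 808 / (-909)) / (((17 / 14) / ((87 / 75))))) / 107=92564752 / 27421425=3.38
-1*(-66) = 66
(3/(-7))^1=-3/7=-0.43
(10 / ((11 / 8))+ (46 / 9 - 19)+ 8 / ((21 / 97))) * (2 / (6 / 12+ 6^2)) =84092 / 50589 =1.66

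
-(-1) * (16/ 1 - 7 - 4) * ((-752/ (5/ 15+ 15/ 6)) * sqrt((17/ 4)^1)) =-11280 * sqrt(17)/ 17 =-2735.80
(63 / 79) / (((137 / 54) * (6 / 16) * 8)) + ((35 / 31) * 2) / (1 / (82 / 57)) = 64127798 / 19124241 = 3.35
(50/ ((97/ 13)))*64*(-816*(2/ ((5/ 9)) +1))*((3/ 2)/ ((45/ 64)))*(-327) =108930072576/ 97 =1122990438.93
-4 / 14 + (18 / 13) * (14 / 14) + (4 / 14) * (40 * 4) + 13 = 5443 / 91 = 59.81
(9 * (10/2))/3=15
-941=-941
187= 187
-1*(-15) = 15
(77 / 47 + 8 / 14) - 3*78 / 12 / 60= 24803 / 13160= 1.88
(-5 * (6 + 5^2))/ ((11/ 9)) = -1395/ 11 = -126.82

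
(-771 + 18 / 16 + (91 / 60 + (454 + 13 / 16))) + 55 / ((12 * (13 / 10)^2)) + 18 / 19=-79603627 / 256880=-309.89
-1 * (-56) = 56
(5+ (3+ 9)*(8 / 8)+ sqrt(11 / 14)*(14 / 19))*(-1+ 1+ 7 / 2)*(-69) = -8211 / 2- 483*sqrt(154) / 38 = -4263.23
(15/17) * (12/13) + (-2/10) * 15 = -483/221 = -2.19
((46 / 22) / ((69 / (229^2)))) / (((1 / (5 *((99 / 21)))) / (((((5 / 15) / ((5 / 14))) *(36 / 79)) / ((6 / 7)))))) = 1468348 / 79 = 18586.68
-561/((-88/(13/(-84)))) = -221/224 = -0.99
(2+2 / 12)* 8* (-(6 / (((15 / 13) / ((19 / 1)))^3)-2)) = -1567082192 / 3375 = -464320.65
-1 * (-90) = 90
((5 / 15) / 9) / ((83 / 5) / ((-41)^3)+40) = 0.00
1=1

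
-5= -5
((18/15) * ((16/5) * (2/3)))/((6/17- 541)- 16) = -1088/236575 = -0.00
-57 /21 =-19 /7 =-2.71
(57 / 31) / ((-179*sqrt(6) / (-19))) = 361*sqrt(6) / 11098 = 0.08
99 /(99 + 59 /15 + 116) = 0.45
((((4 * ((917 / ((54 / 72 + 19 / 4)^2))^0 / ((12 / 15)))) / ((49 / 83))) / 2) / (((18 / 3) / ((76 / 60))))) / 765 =1577 / 1349460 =0.00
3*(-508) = -1524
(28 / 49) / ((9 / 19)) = 76 / 63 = 1.21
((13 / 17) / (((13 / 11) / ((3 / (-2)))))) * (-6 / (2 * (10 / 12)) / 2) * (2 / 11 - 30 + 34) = 621 / 85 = 7.31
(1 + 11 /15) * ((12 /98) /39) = 4 /735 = 0.01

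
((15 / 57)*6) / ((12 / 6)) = 15 / 19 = 0.79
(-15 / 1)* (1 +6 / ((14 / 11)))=-600 / 7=-85.71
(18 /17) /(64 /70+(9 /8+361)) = 0.00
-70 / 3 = -23.33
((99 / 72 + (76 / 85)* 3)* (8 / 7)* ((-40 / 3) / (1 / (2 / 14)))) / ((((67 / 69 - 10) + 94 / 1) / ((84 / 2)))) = -4.37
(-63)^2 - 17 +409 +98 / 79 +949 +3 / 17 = 7133233 / 1343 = 5311.42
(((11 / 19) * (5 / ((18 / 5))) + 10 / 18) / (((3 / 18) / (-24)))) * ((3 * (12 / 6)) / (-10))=2232 / 19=117.47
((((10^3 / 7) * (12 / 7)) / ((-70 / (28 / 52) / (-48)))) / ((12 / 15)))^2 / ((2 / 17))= 44064000000 / 405769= 108593.81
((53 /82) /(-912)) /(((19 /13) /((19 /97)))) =-689 /7254048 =-0.00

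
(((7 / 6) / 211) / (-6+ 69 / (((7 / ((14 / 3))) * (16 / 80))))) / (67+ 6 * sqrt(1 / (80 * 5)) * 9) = 5 / 14118432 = 0.00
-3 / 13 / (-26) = 3 / 338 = 0.01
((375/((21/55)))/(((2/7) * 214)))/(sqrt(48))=6875 * sqrt(3)/5136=2.32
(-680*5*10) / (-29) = 34000 / 29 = 1172.41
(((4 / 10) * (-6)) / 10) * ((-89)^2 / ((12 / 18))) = -71289 / 25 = -2851.56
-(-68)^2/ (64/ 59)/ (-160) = 26.64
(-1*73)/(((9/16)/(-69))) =26864/3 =8954.67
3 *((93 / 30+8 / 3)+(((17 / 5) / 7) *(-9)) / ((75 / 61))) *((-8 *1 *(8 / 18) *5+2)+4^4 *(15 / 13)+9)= 30153931 / 15750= 1914.54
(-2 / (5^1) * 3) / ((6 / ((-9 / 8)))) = 9 / 40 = 0.22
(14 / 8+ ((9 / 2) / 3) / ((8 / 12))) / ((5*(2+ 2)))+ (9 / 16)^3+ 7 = 151101 / 20480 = 7.38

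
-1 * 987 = -987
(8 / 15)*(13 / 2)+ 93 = 1447 / 15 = 96.47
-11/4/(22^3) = -1/3872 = -0.00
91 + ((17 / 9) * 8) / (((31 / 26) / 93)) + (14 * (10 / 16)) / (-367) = 1269.64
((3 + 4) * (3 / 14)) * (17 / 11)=2.32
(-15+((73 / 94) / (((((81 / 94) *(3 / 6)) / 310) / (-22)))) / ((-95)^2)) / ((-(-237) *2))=-2392219 / 69301170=-0.03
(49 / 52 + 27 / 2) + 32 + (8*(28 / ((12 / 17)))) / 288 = 16688 / 351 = 47.54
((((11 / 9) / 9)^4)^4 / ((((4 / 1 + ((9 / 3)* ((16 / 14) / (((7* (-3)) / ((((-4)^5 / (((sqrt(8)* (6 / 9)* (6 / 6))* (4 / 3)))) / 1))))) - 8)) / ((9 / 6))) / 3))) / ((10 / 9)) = 110325301402436758561 / 2242156534785397453574342304421948080 + 9006147053260143556* sqrt(2) / 15570531491565260094266266002930195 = 0.00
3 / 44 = 0.07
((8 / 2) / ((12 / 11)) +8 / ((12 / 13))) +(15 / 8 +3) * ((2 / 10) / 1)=1597 / 120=13.31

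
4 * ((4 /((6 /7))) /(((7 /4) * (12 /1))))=8 /9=0.89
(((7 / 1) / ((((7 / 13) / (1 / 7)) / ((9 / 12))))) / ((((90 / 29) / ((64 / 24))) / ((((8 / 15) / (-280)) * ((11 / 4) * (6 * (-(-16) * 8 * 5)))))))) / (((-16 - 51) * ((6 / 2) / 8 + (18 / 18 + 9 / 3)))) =2123264 / 25853625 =0.08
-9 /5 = -1.80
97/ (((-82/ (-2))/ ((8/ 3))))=6.31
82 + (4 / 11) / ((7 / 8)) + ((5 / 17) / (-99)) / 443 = 430125499 / 5218983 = 82.42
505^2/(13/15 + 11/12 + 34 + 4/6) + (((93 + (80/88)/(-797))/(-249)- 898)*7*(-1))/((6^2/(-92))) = -4813614806585/530464869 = -9074.33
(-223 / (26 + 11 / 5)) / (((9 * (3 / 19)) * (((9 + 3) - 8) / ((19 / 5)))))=-80503 / 15228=-5.29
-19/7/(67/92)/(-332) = 437/38927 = 0.01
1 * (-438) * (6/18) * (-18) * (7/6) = 3066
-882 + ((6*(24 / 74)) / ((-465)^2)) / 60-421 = -17374039123 / 13333875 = -1303.00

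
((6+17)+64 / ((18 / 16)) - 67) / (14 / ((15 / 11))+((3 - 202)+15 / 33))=-3190 / 46599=-0.07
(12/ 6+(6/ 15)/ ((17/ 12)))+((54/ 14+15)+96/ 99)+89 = 2181629/ 19635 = 111.11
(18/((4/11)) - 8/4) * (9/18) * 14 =665/2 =332.50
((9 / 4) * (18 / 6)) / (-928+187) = -9 / 988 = -0.01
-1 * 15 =-15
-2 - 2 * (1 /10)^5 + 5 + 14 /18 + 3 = 3049991 /450000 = 6.78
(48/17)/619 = 48/10523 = 0.00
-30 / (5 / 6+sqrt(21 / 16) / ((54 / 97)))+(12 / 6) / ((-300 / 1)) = 58264937 / 8259450 - 209520*sqrt(21) / 55063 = -10.38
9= 9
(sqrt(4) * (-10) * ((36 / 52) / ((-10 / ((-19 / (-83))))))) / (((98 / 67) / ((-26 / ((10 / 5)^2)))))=-11457 / 8134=-1.41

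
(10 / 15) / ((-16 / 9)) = -3 / 8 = -0.38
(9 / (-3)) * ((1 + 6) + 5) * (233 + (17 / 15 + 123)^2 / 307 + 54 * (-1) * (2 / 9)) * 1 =-74930476 / 7675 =-9762.93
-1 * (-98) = 98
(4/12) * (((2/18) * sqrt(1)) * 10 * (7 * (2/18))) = 70/243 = 0.29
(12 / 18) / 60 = 1 / 90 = 0.01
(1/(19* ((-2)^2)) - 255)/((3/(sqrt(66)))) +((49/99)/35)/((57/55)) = 7/513 - 19379* sqrt(66)/228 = -690.49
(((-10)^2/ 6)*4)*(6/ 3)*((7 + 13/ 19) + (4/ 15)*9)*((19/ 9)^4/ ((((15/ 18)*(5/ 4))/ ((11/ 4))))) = 2312964544/ 32805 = 70506.46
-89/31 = -2.87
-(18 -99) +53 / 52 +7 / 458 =976867 / 11908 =82.03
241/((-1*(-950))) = 241/950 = 0.25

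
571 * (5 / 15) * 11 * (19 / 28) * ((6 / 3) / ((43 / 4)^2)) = 954712 / 38829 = 24.59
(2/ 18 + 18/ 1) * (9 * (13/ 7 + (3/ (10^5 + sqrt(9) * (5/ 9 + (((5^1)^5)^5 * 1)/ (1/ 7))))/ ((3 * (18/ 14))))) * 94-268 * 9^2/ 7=714049637317668880246907/ 28163194656372520320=25354.00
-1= -1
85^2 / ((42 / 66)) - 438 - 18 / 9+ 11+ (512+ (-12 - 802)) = 74358 / 7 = 10622.57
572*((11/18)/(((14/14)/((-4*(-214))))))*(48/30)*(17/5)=366244736/225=1627754.38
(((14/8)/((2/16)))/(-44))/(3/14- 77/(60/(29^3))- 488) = 1470/146855951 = 0.00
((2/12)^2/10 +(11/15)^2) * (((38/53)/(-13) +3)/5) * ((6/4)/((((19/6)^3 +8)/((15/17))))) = 53303859/5028976550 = 0.01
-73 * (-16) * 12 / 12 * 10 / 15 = 2336 / 3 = 778.67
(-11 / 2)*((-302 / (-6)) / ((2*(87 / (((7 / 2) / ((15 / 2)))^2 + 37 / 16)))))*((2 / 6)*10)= -13.42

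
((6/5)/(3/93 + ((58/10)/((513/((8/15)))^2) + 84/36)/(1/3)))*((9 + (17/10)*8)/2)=41484645315/21514123286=1.93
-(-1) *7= 7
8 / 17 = 0.47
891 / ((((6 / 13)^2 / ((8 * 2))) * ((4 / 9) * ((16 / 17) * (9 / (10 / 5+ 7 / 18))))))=1358929 / 32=42466.53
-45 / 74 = -0.61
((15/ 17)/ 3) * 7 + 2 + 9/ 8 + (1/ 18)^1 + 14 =23549/ 1224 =19.24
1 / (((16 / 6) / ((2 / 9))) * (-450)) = -1 / 5400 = -0.00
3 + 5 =8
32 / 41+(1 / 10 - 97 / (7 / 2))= -77013 / 2870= -26.83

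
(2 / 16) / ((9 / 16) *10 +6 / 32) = 2 / 93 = 0.02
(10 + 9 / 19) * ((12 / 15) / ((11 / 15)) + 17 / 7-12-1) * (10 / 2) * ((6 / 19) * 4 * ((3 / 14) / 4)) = -33.60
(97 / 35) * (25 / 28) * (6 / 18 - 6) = -8245 / 588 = -14.02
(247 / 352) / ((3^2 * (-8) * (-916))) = 247 / 23215104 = 0.00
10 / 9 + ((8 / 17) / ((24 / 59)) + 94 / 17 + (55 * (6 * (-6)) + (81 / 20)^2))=-119694967 / 61200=-1955.80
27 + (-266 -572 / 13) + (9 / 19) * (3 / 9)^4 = -48392 / 171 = -282.99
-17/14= -1.21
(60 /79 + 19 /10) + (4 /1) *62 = 198021 /790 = 250.66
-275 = -275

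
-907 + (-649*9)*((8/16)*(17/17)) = -7655/2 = -3827.50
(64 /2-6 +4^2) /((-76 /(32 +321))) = -7413 /38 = -195.08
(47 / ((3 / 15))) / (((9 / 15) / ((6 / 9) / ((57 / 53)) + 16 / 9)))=939.08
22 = 22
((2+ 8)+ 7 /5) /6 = 19 /10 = 1.90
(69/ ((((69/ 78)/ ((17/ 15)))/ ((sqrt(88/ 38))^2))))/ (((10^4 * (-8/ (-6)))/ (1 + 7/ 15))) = 0.02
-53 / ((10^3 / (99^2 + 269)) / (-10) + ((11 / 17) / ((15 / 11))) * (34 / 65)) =-52036725 / 233944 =-222.43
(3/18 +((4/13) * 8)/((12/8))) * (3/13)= 141/338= 0.42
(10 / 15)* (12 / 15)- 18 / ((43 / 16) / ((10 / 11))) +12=45724 / 7095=6.44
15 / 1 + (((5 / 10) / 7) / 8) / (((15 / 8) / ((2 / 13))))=20476 / 1365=15.00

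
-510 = -510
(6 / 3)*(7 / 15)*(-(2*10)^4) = -448000 / 3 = -149333.33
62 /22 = 31 /11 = 2.82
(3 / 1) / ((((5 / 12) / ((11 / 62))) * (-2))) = -99 / 155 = -0.64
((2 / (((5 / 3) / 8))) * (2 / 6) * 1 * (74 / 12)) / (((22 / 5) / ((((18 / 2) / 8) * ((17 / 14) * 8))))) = 3774 / 77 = 49.01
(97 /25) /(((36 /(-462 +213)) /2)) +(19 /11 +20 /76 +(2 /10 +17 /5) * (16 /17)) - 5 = -28403393 /532950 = -53.29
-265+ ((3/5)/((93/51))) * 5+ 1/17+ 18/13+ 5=-1760100/6851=-256.91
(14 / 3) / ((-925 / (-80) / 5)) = 224 / 111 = 2.02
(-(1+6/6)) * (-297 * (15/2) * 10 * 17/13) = 757350/13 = 58257.69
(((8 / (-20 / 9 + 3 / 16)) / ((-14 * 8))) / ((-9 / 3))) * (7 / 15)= -8 / 1465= -0.01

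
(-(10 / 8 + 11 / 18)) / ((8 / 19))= -1273 / 288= -4.42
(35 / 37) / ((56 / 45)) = 225 / 296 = 0.76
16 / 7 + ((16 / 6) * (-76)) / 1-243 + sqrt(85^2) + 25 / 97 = -729497 / 2037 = -358.12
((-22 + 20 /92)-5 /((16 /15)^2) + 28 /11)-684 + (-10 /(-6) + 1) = -136977523 /194304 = -704.97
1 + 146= 147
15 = 15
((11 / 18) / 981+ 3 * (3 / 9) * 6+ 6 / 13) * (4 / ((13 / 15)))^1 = 14834150 / 497367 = 29.83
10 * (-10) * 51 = -5100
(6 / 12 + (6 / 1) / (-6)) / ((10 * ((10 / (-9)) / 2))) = 9 / 100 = 0.09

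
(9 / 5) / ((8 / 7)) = 63 / 40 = 1.58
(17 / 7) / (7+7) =17 / 98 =0.17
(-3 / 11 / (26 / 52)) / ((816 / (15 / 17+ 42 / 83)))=-0.00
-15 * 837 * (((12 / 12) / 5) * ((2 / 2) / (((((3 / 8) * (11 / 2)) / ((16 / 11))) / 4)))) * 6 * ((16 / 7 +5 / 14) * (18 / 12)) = -142705152 / 847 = -168483.06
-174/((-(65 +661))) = 29/121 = 0.24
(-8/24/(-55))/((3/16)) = 16/495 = 0.03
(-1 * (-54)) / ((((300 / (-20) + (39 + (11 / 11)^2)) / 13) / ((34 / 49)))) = 23868 / 1225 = 19.48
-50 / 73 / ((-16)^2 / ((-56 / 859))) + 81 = 81268447 / 1003312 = 81.00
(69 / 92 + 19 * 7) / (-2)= -535 / 8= -66.88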